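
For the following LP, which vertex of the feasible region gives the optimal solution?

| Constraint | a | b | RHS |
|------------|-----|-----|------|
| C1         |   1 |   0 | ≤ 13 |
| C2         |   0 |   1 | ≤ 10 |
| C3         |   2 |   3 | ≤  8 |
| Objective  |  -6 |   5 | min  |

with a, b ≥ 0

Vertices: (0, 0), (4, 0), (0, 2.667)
Evaluating z = -6a + 5b at each vertex:
  (0, 0): z = 0
  (4, 0): z = -24
  (0, 2.667): z = 13.33

The smallest value is z = -24, attained at (4, 0).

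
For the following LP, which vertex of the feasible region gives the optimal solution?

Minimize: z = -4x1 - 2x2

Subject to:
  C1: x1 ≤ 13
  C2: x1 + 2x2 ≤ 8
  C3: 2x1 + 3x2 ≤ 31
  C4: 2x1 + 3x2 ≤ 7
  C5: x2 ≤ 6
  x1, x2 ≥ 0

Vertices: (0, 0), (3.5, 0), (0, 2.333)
Evaluating z = -4x1 - 2x2 at each vertex:
  (0, 0): z = 0
  (3.5, 0): z = -14
  (0, 2.333): z = -4.667

The smallest value is z = -14, attained at (3.5, 0).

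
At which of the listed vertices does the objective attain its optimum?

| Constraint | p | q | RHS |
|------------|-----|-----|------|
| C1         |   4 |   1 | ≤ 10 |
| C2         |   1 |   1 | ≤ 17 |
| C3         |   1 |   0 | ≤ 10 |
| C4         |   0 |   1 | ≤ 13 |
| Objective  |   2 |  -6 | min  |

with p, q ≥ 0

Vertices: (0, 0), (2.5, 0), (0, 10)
Evaluating z = 2p - 6q at each vertex:
  (0, 0): z = 0
  (2.5, 0): z = 5
  (0, 10): z = -60

The smallest value is z = -60, attained at (0, 10).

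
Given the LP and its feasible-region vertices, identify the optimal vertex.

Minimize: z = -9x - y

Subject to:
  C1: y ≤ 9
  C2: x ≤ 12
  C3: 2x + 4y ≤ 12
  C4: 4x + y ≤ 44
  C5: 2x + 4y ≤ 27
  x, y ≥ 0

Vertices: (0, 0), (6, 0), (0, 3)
(6, 0) with z = -54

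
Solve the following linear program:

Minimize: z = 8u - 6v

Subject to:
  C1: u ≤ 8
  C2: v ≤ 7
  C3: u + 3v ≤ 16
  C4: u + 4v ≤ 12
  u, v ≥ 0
Each vertex is the intersection of two constraint boundaries that also satisfies all remaining constraints:
  u = 0 and v = 0 → (0, 0)
  u = 8 and v = 0 → (8, 0)
  u = 8 and u + 4v = 12 → (8, 1)
  u + 4v = 12 and u = 0 → (0, 3)

Evaluating z = 8u - 6v at each vertex:
  (0, 0): z = 0
  (8, 0): z = 64
  (8, 1): z = 58
  (0, 3): z = -18

The minimum is at (0, 3) with z = -18.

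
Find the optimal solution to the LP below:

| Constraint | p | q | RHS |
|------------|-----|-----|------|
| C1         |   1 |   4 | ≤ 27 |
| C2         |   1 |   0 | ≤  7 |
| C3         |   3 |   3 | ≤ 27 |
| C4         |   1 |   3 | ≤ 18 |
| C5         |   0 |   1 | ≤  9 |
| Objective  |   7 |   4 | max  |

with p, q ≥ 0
p = 7, q = 2, z = 57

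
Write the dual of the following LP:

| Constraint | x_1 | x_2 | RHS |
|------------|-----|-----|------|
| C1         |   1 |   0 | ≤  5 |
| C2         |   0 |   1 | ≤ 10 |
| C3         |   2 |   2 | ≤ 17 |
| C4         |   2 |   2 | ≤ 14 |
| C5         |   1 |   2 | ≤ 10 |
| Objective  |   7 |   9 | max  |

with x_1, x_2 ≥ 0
Minimize: z = 5y1 + 10y2 + 17y3 + 14y4 + 10y5

Subject to:
  C1: -y1 - 2y3 - 2y4 - y5 ≤ -7
  C2: -y2 - 2y3 - 2y4 - 2y5 ≤ -9
  y1, y2, y3, y4, y5 ≥ 0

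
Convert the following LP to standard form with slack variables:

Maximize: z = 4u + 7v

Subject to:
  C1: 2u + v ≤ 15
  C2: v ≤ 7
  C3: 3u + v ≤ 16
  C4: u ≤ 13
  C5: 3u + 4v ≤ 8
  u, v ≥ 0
max z = 4u + 7v

s.t.
  2u + v + s1 = 15
  v + s2 = 7
  3u + v + s3 = 16
  u + s4 = 13
  3u + 4v + s5 = 8
  u, v, s1, s2, s3, s4, s5 ≥ 0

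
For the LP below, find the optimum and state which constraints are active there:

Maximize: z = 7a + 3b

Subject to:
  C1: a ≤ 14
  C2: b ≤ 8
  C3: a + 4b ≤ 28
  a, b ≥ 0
Optimal: a = 14, b = 3.5
Binding: C1, C3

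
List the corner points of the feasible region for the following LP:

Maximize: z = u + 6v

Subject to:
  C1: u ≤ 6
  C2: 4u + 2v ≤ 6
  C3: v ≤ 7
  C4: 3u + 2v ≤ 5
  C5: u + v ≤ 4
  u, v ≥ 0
Each vertex is the intersection of two constraint boundaries that also satisfies all remaining constraints:
  u = 0 and v = 0 → (0, 0)
  4u + 2v = 6 and v = 0 → (1.5, 0)
  4u + 2v = 6 and 3u + 2v = 5 → (1, 1)
  3u + 2v = 5 and u = 0 → (0, 2.5)

Vertices: (0, 0), (1.5, 0), (1, 1), (0, 2.5)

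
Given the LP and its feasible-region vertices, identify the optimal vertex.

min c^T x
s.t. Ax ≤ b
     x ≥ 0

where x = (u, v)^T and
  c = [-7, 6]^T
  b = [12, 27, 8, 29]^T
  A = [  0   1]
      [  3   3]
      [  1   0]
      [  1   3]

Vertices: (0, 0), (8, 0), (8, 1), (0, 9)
Evaluating z = -7u + 6v at each vertex:
  (0, 0): z = 0
  (8, 0): z = -56
  (8, 1): z = -50
  (0, 9): z = 54

The smallest value is z = -56, attained at (8, 0).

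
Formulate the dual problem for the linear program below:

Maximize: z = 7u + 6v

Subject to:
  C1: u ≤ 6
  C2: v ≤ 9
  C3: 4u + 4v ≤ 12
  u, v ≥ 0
Minimize: z = 6y1 + 9y2 + 12y3

Subject to:
  C1: -y1 - 4y3 ≤ -7
  C2: -y2 - 4y3 ≤ -6
  y1, y2, y3 ≥ 0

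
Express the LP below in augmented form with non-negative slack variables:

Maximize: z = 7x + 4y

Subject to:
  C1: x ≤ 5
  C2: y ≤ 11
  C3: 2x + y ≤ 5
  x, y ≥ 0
max z = 7x + 4y

s.t.
  x + s1 = 5
  y + s2 = 11
  2x + y + s3 = 5
  x, y, s1, s2, s3 ≥ 0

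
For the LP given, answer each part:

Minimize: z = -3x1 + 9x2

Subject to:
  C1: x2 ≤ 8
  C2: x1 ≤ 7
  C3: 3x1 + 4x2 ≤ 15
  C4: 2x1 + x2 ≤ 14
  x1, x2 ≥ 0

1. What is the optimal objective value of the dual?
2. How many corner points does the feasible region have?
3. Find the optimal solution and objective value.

1. -15 (by strong duality, equal to the primal optimum)
2. 3
3. x1 = 5, x2 = 0, z = -15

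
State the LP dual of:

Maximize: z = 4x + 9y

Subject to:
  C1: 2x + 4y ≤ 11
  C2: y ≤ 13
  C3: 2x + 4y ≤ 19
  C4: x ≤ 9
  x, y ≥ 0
Minimize: z = 11y1 + 13y2 + 19y3 + 9y4

Subject to:
  C1: -2y1 - 2y3 - y4 ≤ -4
  C2: -4y1 - y2 - 4y3 ≤ -9
  y1, y2, y3, y4 ≥ 0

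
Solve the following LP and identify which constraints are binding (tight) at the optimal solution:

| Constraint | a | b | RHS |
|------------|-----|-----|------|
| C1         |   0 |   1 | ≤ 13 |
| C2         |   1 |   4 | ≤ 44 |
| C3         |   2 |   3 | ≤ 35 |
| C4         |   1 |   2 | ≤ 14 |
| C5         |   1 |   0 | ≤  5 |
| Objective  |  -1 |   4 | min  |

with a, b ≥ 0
Optimal: a = 5, b = 0
Slack at optimum:
  C1: slack = 13
  C2: slack = 39
  C3: slack = 25
  C4: slack = 9
  C5: slack = 0 (binding)
  a ≥ 0: a = 5
  b ≥ 0: b = 0 (binding)
Binding constraints: C5, b ≥ 0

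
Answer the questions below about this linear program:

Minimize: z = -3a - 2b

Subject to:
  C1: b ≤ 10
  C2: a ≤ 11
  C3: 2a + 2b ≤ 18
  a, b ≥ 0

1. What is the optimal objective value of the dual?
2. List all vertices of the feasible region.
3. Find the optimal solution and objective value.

1. -27 (by strong duality, equal to the primal optimum)
2. (0, 0), (9, 0), (0, 9)
3. a = 9, b = 0, z = -27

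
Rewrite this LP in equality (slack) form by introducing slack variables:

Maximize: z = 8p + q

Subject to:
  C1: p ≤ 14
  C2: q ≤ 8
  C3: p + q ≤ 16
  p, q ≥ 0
max z = 8p + q

s.t.
  p + s1 = 14
  q + s2 = 8
  p + q + s3 = 16
  p, q, s1, s2, s3 ≥ 0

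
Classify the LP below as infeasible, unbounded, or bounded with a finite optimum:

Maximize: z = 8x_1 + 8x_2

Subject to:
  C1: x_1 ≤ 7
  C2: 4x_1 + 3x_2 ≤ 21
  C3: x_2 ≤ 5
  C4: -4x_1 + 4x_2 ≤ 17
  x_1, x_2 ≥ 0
The point (1.5, 5) satisfies every constraint, so the LP is feasible; the constraints give x_1 ≤ 7 and x_2 ≤ 5, which with x_1, x_2 ≥ 0 keep the feasible region inside a bounded box. A feasible, bounded LP attains a finite optimum at a vertex.

Evaluating z = 8x_1 + 8x_2 at each vertex:
  (0, 0): z = 0
  (5.25, 0): z = 42
  (1.5, 5): z = 52
  (0.75, 5): z = 46
  (0, 4.25): z = 34

Bounded optimum: z* = 52 at (1.5, 5).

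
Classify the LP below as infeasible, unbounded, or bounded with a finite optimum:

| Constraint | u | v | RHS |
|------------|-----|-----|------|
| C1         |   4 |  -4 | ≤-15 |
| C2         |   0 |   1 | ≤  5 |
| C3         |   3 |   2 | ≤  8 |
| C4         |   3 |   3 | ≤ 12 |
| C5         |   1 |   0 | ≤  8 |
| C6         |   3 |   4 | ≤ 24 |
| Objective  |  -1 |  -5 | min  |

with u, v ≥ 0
The point (0, 4) satisfies every constraint, so the LP is feasible; the constraints give u ≤ 8 and v ≤ 5, which with u, v ≥ 0 keep the feasible region inside a bounded box. A feasible, bounded LP attains a finite optimum at a vertex.

Evaluating z = -u - 5v at each vertex:
  (0, 3.75): z = -18.75
  (0.1, 3.85): z = -19.35
  (0, 4): z = -20

Bounded optimum: z* = -20 at (0, 4).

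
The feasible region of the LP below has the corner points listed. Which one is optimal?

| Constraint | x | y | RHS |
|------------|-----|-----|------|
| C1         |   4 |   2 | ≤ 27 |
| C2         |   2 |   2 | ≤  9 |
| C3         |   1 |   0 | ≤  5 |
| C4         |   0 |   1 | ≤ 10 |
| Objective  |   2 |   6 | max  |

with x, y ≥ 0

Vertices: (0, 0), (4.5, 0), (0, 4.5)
Evaluating z = 2x + 6y at each vertex:
  (0, 0): z = 0
  (4.5, 0): z = 9
  (0, 4.5): z = 27

The largest value is z = 27, attained at (0, 4.5).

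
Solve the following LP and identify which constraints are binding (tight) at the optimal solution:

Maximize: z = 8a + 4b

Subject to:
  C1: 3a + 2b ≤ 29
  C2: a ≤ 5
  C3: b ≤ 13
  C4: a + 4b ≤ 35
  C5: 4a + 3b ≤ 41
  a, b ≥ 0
Optimal: a = 5, b = 7
Binding: C1, C2, C5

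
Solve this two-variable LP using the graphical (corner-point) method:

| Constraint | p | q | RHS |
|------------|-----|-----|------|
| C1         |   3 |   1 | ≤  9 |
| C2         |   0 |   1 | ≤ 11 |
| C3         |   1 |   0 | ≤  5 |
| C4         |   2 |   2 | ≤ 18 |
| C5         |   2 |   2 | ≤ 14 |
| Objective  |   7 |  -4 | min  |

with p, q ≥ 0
Each vertex is the intersection of two constraint boundaries that also satisfies all remaining constraints:
  p = 0 and q = 0 → (0, 0)
  3p + q = 9 and q = 0 → (3, 0)
  3p + q = 9 and 2p + 2q = 14 → (1, 6)
  2p + 2q = 14 and p = 0 → (0, 7)

Evaluating z = 7p - 4q at each vertex:
  (0, 0): z = 0
  (3, 0): z = 21
  (1, 6): z = -17
  (0, 7): z = -28

The minimum is at (0, 7) with z = -28.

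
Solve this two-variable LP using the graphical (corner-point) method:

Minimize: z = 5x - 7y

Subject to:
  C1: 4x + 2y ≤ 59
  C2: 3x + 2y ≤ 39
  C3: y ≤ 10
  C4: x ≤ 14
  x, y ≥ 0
Each vertex is the intersection of two constraint boundaries that also satisfies all remaining constraints:
  x = 0 and y = 0 → (0, 0)
  3x + 2y = 39 and y = 0 → (13, 0)
  3x + 2y = 39 and y = 10 → (6.333, 10)
  y = 10 and x = 0 → (0, 10)

Evaluating z = 5x - 7y at each vertex:
  (0, 0): z = 0
  (13, 0): z = 65
  (6.333, 10): z = -38.33
  (0, 10): z = -70

The minimum is at (0, 10) with z = -70.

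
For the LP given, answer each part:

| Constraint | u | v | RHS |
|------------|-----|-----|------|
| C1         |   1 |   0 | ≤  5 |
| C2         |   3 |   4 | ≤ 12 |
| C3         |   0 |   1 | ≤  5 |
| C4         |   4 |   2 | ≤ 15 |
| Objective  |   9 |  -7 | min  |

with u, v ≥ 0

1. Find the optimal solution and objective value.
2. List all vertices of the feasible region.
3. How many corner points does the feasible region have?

1. u = 0, v = 3, z = -21
2. (0, 0), (3.75, 0), (3.6, 0.3), (0, 3)
3. 4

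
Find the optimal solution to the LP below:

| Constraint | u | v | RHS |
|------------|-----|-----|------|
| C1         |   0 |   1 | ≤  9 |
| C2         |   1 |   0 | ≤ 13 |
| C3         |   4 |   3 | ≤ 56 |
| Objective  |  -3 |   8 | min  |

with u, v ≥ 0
Each vertex is the intersection of two constraint boundaries that also satisfies all remaining constraints:
  u = 0 and v = 0 → (0, 0)
  u = 13 and v = 0 → (13, 0)
  u = 13 and 4u + 3v = 56 → (13, 1.333)
  v = 9 and 4u + 3v = 56 → (7.25, 9)
  v = 9 and u = 0 → (0, 9)

Evaluating z = -3u + 8v at each vertex:
  (0, 0): z = 0
  (13, 0): z = -39
  (13, 1.333): z = -28.33
  (7.25, 9): z = 50.25
  (0, 9): z = 72

The minimum is at (13, 0) with z = -39.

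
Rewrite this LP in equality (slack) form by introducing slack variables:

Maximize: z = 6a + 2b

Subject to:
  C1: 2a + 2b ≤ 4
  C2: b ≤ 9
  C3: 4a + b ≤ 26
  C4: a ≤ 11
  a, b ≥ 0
max z = 6a + 2b

s.t.
  2a + 2b + s1 = 4
  b + s2 = 9
  4a + b + s3 = 26
  a + s4 = 11
  a, b, s1, s2, s3, s4 ≥ 0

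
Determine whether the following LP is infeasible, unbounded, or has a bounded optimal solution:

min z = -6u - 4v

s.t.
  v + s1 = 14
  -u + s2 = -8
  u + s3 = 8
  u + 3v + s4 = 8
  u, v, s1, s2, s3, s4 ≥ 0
The point (8, 0) satisfies every constraint, so the LP is feasible; the constraints give u ≤ 8 and v ≤ 14, which with u, v ≥ 0 keep the feasible region inside a bounded box. A feasible, bounded LP attains a finite optimum at a vertex.

Bounded optimum: z* = -48 at (8, 0).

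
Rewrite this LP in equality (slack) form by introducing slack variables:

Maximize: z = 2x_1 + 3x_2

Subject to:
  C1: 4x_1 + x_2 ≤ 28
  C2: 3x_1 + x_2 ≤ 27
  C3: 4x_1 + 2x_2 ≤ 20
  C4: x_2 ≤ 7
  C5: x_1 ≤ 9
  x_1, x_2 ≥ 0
max z = 2x_1 + 3x_2

s.t.
  4x_1 + x_2 + s1 = 28
  3x_1 + x_2 + s2 = 27
  4x_1 + 2x_2 + s3 = 20
  x_2 + s4 = 7
  x_1 + s5 = 9
  x_1, x_2, s1, s2, s3, s4, s5 ≥ 0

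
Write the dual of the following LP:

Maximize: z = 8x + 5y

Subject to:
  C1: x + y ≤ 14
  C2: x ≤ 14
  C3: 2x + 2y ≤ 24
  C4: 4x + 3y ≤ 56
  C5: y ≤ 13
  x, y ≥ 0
Minimize: z = 14y1 + 14y2 + 24y3 + 56y4 + 13y5

Subject to:
  C1: -y1 - y2 - 2y3 - 4y4 ≤ -8
  C2: -y1 - 2y3 - 3y4 - y5 ≤ -5
  y1, y2, y3, y4, y5 ≥ 0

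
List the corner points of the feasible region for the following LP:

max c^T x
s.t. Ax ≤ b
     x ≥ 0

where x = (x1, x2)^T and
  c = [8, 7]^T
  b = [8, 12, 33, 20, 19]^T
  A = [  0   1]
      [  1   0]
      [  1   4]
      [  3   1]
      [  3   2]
Each vertex is the intersection of two constraint boundaries that also satisfies all remaining constraints:
  x1 = 0 and x2 = 0 → (0, 0)
  3x1 + 2x2 = 19 and x2 = 0 → (6.333, 0)
  x2 = 8 and x1 + 4x2 = 33 → (1, 8)
  x2 = 8 and x1 = 0 → (0, 8)

Vertices: (0, 0), (6.333, 0), (1, 8), (0, 8)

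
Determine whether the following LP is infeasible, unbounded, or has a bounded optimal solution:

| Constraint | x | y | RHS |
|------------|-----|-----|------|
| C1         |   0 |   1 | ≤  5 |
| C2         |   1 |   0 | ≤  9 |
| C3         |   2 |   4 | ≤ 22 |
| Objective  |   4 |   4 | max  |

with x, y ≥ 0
The point (9, 1) satisfies every constraint, so the LP is feasible; the constraints give x ≤ 9 and y ≤ 5, which with x, y ≥ 0 keep the feasible region inside a bounded box. A feasible, bounded LP attains a finite optimum at a vertex.

Evaluating z = 4x + 4y at each vertex:
  (0, 0): z = 0
  (9, 0): z = 36
  (9, 1): z = 40
  (1, 5): z = 24
  (0, 5): z = 20

Feasible with finite optimum z* = 40 at (9, 1).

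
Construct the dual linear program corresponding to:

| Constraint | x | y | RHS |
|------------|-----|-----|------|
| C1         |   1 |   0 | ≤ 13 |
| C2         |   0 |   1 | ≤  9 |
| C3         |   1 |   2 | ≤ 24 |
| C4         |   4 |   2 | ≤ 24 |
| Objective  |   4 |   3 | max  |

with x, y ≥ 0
Minimize: z = 13y1 + 9y2 + 24y3 + 24y4

Subject to:
  C1: -y1 - y3 - 4y4 ≤ -4
  C2: -y2 - 2y3 - 2y4 ≤ -3
  y1, y2, y3, y4 ≥ 0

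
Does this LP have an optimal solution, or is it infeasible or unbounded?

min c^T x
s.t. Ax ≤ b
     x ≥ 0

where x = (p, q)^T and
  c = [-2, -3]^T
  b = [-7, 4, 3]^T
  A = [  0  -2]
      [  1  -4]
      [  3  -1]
Feasible point: (0, 4) satisfies every constraint, so the LP is feasible.
Direction d = (0, 1): for each constraint row a, a·d ≤ 0 —
  (0)(0) + (-2)(1) = -2 ≤ 0
  (1)(0) + (-4)(1) = -4 ≤ 0
  (3)(0) + (-1)(1) = -1 ≤ 0
and d ≥ 0, so (0, 4) + t·d stays feasible for every t ≥ 0. Along this ray z = -2p - 3q changes by -3 per unit t, so z → −∞.

Unbounded: there is a feasible ray along which z → −∞.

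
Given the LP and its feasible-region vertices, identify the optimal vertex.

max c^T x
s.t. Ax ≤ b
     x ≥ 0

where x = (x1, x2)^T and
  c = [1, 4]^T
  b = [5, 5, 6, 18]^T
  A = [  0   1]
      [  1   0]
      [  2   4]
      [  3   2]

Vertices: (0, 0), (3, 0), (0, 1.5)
Evaluating z = x1 + 4x2 at each vertex:
  (0, 0): z = 0
  (3, 0): z = 3
  (0, 1.5): z = 6

The largest value is z = 6, attained at (0, 1.5).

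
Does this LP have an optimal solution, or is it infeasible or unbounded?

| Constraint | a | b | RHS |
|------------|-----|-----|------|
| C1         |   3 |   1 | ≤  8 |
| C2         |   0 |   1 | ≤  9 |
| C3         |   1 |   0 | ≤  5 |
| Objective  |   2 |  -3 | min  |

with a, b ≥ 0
The point (0, 8) satisfies every constraint, so the LP is feasible; the constraints give a ≤ 5 and b ≤ 9, which with a, b ≥ 0 keep the feasible region inside a bounded box. A feasible, bounded LP attains a finite optimum at a vertex.

Evaluating z = 2a - 3b at each vertex:
  (0, 0): z = 0
  (2.667, 0): z = 5.333
  (0, 8): z = -24

The LP has an optimal solution: (0, 8) with z = -24.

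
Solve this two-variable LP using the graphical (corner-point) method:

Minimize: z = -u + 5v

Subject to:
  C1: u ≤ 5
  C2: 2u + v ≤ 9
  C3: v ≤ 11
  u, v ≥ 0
Each vertex is the intersection of two constraint boundaries that also satisfies all remaining constraints:
  u = 0 and v = 0 → (0, 0)
  2u + v = 9 and v = 0 → (4.5, 0)
  2u + v = 9 and u = 0 → (0, 9)

Evaluating z = -u + 5v at each vertex:
  (0, 0): z = 0
  (4.5, 0): z = -4.5
  (0, 9): z = 45

The minimum is at (4.5, 0) with z = -4.5.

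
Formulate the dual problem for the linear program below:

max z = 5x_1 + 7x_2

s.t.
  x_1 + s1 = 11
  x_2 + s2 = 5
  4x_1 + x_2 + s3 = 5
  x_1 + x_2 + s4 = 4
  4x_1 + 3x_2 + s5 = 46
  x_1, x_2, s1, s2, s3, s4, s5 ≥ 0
Minimize: z = 11y1 + 5y2 + 5y3 + 4y4 + 46y5

Subject to:
  C1: -y1 - 4y3 - y4 - 4y5 ≤ -5
  C2: -y2 - y3 - y4 - 3y5 ≤ -7
  y1, y2, y3, y4, y5 ≥ 0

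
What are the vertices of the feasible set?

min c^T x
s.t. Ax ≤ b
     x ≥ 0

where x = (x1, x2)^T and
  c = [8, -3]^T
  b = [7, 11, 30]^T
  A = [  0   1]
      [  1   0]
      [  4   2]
Each vertex is the intersection of two constraint boundaries that also satisfies all remaining constraints:
  x1 = 0 and x2 = 0 → (0, 0)
  4x1 + 2x2 = 30 and x2 = 0 → (7.5, 0)
  x2 = 7 and 4x1 + 2x2 = 30 → (4, 7)
  x2 = 7 and x1 = 0 → (0, 7)

Vertices: (0, 0), (7.5, 0), (4, 7), (0, 7)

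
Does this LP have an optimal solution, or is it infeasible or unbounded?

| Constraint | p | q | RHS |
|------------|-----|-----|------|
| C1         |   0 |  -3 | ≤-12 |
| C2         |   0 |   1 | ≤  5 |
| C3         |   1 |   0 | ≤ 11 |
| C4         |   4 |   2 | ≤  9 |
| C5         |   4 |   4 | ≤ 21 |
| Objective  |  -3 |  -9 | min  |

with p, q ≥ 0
The point (0, 4.5) satisfies every constraint, so the LP is feasible; the constraints give p ≤ 11 and q ≤ 5, which with p, q ≥ 0 keep the feasible region inside a bounded box. A feasible, bounded LP attains a finite optimum at a vertex.

Feasible with finite optimum z* = -40.5 at (0, 4.5).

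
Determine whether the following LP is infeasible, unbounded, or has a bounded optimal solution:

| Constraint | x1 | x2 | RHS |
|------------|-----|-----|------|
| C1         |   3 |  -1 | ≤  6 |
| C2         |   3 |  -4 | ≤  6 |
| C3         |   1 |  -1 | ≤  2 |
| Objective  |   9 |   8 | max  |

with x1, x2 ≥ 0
Feasible point: (0, 0) satisfies every constraint, so the LP is feasible.
Direction d = (0, 1): for each constraint row a, a·d ≤ 0 —
  (3)(0) + (-1)(1) = -1 ≤ 0
  (3)(0) + (-4)(1) = -4 ≤ 0
  (1)(0) + (-1)(1) = -1 ≤ 0
and d ≥ 0, so (0, 0) + t·d stays feasible for every t ≥ 0. Along this ray z = 9x1 + 8x2 changes by 8 per unit t, so z → +∞.

Unbounded — the objective can increase without bound over the feasible region.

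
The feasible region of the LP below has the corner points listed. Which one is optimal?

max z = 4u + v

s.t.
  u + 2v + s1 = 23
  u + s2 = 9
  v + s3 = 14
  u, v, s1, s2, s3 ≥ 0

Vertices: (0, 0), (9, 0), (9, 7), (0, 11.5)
Evaluating z = 4u + v at each vertex:
  (0, 0): z = 0
  (9, 0): z = 36
  (9, 7): z = 43
  (0, 11.5): z = 11.5

The largest value is z = 43, attained at (9, 7).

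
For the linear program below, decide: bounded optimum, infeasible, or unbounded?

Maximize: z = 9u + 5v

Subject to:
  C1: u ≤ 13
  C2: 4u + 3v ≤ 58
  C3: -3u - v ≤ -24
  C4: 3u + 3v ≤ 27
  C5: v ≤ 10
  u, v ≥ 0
The point (9, 0) satisfies every constraint, so the LP is feasible; the constraints give u ≤ 13 and v ≤ 10, which with u, v ≥ 0 keep the feasible region inside a bounded box. A feasible, bounded LP attains a finite optimum at a vertex.

Evaluating z = 9u + 5v at each vertex:
  (8, 0): z = 72
  (9, 0): z = 81
  (7.5, 1.5): z = 75

Feasible with finite optimum z* = 81 at (9, 0).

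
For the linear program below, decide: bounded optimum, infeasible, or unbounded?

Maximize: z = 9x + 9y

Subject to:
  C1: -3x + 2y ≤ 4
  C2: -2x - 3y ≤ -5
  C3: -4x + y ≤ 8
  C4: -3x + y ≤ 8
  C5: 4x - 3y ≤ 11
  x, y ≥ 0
Feasible point: (0, 2) satisfies every constraint, so the LP is feasible.
Direction d = (2, 3): for each constraint row a, a·d ≤ 0 —
  (-3)(2) + (2)(3) = 0 ≤ 0
  (-2)(2) + (-3)(3) = -13 ≤ 0
  (-4)(2) + (1)(3) = -5 ≤ 0
  (-3)(2) + (1)(3) = -3 ≤ 0
  (4)(2) + (-3)(3) = -1 ≤ 0
and d ≥ 0, so (0, 2) + t·d stays feasible for every t ≥ 0. Along this ray z = 9x + 9y changes by 45 per unit t, so z → +∞.

Unbounded — the objective can increase without bound over the feasible region.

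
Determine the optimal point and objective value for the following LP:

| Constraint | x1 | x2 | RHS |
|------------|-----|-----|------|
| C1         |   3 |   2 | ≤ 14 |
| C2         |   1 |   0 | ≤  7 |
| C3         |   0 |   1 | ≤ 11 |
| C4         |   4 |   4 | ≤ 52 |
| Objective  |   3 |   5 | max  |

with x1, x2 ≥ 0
Each vertex is the intersection of two constraint boundaries that also satisfies all remaining constraints:
  x1 = 0 and x2 = 0 → (0, 0)
  3x1 + 2x2 = 14 and x2 = 0 → (4.667, 0)
  3x1 + 2x2 = 14 and x1 = 0 → (0, 7)

Evaluating z = 3x1 + 5x2 at each vertex:
  (0, 0): z = 0
  (4.667, 0): z = 14
  (0, 7): z = 35

The maximum is at (0, 7) with z = 35.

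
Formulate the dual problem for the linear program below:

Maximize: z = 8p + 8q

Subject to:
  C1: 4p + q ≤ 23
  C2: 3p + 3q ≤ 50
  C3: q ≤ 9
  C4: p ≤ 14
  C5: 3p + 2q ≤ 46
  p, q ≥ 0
Minimize: z = 23y1 + 50y2 + 9y3 + 14y4 + 46y5

Subject to:
  C1: -4y1 - 3y2 - y4 - 3y5 ≤ -8
  C2: -y1 - 3y2 - y3 - 2y5 ≤ -8
  y1, y2, y3, y4, y5 ≥ 0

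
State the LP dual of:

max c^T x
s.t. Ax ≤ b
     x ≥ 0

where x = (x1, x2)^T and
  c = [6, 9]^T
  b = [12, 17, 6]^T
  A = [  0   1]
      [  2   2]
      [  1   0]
Minimize: z = 12y1 + 17y2 + 6y3

Subject to:
  C1: -2y2 - y3 ≤ -6
  C2: -y1 - 2y2 ≤ -9
  y1, y2, y3 ≥ 0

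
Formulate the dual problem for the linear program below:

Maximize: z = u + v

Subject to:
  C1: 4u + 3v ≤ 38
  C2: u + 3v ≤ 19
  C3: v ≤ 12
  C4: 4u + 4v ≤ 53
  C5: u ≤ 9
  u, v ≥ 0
Minimize: z = 38y1 + 19y2 + 12y3 + 53y4 + 9y5

Subject to:
  C1: -4y1 - y2 - 4y4 - y5 ≤ -1
  C2: -3y1 - 3y2 - y3 - 4y4 ≤ -1
  y1, y2, y3, y4, y5 ≥ 0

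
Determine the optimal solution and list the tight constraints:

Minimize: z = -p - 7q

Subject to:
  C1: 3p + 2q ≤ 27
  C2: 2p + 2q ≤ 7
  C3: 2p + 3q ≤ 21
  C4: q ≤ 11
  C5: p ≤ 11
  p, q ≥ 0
Optimal: p = 0, q = 3.5
Slack at optimum:
  C1: slack = 20
  C2: slack = 0 (binding)
  C3: slack = 10.5
  C4: slack = 7.5
  C5: slack = 11
  p ≥ 0: p = 0 (binding)
  q ≥ 0: q = 3.5
Binding constraints: C2, p ≥ 0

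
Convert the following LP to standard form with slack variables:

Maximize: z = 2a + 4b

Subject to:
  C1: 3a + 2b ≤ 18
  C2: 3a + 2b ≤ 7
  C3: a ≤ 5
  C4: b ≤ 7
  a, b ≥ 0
max z = 2a + 4b

s.t.
  3a + 2b + s1 = 18
  3a + 2b + s2 = 7
  a + s3 = 5
  b + s4 = 7
  a, b, s1, s2, s3, s4 ≥ 0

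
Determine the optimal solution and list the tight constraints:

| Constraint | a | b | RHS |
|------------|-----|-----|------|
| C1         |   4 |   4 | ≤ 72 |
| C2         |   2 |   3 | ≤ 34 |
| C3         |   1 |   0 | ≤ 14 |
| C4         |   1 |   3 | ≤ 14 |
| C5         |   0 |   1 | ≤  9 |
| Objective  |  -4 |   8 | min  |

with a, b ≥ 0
Optimal: a = 14, b = 0
Slack at optimum:
  C1: slack = 16
  C2: slack = 6
  C3: slack = 0 (binding)
  C4: slack = 0 (binding)
  C5: slack = 9
  a ≥ 0: a = 14
  b ≥ 0: b = 0 (binding)
Binding constraints: C3, C4, b ≥ 0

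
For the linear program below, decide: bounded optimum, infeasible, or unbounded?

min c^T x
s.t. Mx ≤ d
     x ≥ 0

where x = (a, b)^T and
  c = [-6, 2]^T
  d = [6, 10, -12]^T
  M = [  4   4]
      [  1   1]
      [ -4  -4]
One constraint requires 4a + 4b ≤ 6, while the constraint -4a - 4b ≤ -12 is equivalent to 4a + 4b ≥ 12. Together they would need 12 ≤ 4a + 4b ≤ 6, which is impossible since 12 > 6. No point satisfies all constraints.

Infeasible: no point satisfies all constraints simultaneously.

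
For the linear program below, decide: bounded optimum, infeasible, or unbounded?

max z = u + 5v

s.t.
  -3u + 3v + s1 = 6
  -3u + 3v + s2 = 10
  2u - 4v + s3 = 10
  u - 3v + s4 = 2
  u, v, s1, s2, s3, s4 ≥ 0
Feasible point: (0, 0) satisfies every constraint, so the LP is feasible.
Direction d = (1, 1): for each constraint row a, a·d ≤ 0 —
  (-3)(1) + (3)(1) = 0 ≤ 0
  (-3)(1) + (3)(1) = 0 ≤ 0
  (2)(1) + (-4)(1) = -2 ≤ 0
  (1)(1) + (-3)(1) = -2 ≤ 0
and d ≥ 0, so (0, 0) + t·d stays feasible for every t ≥ 0. Along this ray z = u + 5v changes by 6 per unit t, so z → +∞.

The LP is unbounded; z can be made arbitrarily large.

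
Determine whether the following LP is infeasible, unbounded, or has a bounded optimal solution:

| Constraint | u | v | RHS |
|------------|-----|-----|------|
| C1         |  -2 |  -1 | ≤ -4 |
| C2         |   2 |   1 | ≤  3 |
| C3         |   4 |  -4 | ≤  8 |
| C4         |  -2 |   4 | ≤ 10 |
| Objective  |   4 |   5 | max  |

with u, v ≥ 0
C2 requires 2u + v ≤ 3, while C1 (-2u - v ≤ -4) is equivalent to 2u + v ≥ 4. Together they would need 4 ≤ 2u + v ≤ 3, which is impossible since 4 > 3. No point satisfies all constraints.

Infeasible — the constraint set is empty.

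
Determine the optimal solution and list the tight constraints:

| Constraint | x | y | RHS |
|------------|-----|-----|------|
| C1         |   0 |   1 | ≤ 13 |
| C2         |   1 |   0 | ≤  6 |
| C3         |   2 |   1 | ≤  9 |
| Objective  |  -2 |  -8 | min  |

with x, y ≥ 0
Optimal: x = 0, y = 9
Binding: C3, x ≥ 0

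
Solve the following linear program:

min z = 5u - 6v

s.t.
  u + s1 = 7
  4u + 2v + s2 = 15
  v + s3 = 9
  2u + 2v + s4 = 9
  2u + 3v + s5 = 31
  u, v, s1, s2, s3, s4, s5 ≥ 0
u = 0, v = 4.5, z = -27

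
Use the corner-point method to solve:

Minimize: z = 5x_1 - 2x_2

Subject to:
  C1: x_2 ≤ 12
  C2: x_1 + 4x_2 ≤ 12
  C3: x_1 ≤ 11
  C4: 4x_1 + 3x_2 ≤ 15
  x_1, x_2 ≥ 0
x_1 = 0, x_2 = 3, z = -6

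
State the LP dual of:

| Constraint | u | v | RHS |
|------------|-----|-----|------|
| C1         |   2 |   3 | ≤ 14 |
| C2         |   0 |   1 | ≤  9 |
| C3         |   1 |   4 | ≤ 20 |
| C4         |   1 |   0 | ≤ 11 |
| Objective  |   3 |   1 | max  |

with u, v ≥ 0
Minimize: z = 14y1 + 9y2 + 20y3 + 11y4

Subject to:
  C1: -2y1 - y3 - y4 ≤ -3
  C2: -3y1 - y2 - 4y3 ≤ -1
  y1, y2, y3, y4 ≥ 0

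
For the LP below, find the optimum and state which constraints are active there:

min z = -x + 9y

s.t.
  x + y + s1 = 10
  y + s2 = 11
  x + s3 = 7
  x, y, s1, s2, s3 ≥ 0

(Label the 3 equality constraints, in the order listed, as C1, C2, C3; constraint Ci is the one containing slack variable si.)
Optimal: x = 7, y = 0
Slack at optimum:
  C1: slack = 3
  C2: slack = 11
  C3: slack = 0 (binding)
  x ≥ 0: x = 7
  y ≥ 0: y = 0 (binding)
Binding constraints: C3, y ≥ 0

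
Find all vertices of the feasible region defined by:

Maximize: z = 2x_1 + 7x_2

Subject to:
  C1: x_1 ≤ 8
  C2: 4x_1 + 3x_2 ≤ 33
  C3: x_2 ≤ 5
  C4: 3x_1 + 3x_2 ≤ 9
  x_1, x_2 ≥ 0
Each vertex is the intersection of two constraint boundaries that also satisfies all remaining constraints:
  x_1 = 0 and x_2 = 0 → (0, 0)
  3x_1 + 3x_2 = 9 and x_2 = 0 → (3, 0)
  3x_1 + 3x_2 = 9 and x_1 = 0 → (0, 3)

Vertices: (0, 0), (3, 0), (0, 3)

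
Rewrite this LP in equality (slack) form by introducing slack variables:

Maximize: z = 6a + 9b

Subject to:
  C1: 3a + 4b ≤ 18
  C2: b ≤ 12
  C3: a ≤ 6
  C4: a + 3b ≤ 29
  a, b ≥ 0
max z = 6a + 9b

s.t.
  3a + 4b + s1 = 18
  b + s2 = 12
  a + s3 = 6
  a + 3b + s4 = 29
  a, b, s1, s2, s3, s4 ≥ 0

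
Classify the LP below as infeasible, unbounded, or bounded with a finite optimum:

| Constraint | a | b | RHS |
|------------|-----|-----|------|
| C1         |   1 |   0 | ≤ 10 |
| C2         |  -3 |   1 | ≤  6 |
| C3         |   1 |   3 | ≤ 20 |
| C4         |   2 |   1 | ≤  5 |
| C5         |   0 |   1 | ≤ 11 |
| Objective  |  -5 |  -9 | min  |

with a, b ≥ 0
The point (0, 5) satisfies every constraint, so the LP is feasible; the constraints give a ≤ 10 and b ≤ 11, which with a, b ≥ 0 keep the feasible region inside a bounded box. A feasible, bounded LP attains a finite optimum at a vertex.

Evaluating z = -5a - 9b at each vertex:
  (0, 0): z = 0
  (2.5, 0): z = -12.5
  (0, 5): z = -45

Feasible with finite optimum z* = -45 at (0, 5).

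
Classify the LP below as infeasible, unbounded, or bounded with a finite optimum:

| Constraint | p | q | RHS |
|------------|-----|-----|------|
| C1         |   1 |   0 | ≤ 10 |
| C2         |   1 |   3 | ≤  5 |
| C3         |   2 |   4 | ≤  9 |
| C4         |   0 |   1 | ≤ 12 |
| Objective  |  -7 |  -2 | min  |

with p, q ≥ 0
The point (4.5, 0) satisfies every constraint, so the LP is feasible; the constraints give p ≤ 10 and q ≤ 12, which with p, q ≥ 0 keep the feasible region inside a bounded box. A feasible, bounded LP attains a finite optimum at a vertex.

Evaluating z = -7p - 2q at each vertex:
  (0, 0): z = 0
  (4.5, 0): z = -31.5
  (3.5, 0.5): z = -25.5
  (0, 1.667): z = -3.333

Bounded optimum: z* = -31.5 at (4.5, 0).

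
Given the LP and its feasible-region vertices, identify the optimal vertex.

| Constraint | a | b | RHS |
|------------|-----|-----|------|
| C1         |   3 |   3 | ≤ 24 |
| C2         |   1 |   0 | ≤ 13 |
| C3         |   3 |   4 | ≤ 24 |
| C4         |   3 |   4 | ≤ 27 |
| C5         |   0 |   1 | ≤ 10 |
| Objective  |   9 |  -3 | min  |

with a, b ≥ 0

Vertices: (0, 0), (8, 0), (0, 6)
(0, 6) with z = -18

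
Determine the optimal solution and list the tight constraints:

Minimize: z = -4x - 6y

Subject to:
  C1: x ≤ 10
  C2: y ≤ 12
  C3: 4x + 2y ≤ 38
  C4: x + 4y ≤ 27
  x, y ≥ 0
Optimal: x = 7, y = 5
Slack at optimum:
  C1: slack = 3
  C2: slack = 7
  C3: slack = 0 (binding)
  C4: slack = 0 (binding)
  x ≥ 0: x = 7
  y ≥ 0: y = 5
Binding constraints: C3, C4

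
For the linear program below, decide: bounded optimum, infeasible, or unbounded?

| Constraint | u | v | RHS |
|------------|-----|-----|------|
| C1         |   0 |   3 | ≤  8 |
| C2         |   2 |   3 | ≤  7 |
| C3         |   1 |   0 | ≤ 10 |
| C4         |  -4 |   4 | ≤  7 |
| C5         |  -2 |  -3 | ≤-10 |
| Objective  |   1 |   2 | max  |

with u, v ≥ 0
C2 requires 2u + 3v ≤ 7, while C5 (-2u - 3v ≤ -10) is equivalent to 2u + 3v ≥ 10. Together they would need 10 ≤ 2u + 3v ≤ 7, which is impossible since 10 > 7. No point satisfies all constraints.

Infeasible — the constraint set is empty.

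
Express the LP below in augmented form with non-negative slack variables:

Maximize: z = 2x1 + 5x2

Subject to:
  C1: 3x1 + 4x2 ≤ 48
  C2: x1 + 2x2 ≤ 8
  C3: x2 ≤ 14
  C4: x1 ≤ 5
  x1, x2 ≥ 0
max z = 2x1 + 5x2

s.t.
  3x1 + 4x2 + s1 = 48
  x1 + 2x2 + s2 = 8
  x2 + s3 = 14
  x1 + s4 = 5
  x1, x2, s1, s2, s3, s4 ≥ 0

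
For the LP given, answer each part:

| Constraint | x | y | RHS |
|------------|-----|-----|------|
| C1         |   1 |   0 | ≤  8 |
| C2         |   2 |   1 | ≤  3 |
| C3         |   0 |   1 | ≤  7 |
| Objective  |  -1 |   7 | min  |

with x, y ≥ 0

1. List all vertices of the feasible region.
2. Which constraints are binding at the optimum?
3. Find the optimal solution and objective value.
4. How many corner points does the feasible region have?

1. (0, 0), (1.5, 0), (0, 3)
2. C2, y ≥ 0
3. x = 1.5, y = 0, z = -1.5
4. 3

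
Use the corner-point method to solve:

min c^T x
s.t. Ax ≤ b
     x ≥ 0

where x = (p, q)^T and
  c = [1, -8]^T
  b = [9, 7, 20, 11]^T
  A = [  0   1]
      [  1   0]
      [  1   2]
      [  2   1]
Each vertex is the intersection of two constraint boundaries that also satisfies all remaining constraints:
  p = 0 and q = 0 → (0, 0)
  2p + q = 11 and q = 0 → (5.5, 0)
  q = 9 and 2p + q = 11 → (1, 9)
  q = 9 and p = 0 → (0, 9)

Evaluating z = p - 8q at each vertex:
  (0, 0): z = 0
  (5.5, 0): z = 5.5
  (1, 9): z = -71
  (0, 9): z = -72

The minimum is at (0, 9) with z = -72.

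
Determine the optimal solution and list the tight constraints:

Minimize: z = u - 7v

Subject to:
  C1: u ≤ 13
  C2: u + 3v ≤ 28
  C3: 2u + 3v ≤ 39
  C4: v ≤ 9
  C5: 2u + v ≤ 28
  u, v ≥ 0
Optimal: u = 0, v = 9
Binding: C4, u ≥ 0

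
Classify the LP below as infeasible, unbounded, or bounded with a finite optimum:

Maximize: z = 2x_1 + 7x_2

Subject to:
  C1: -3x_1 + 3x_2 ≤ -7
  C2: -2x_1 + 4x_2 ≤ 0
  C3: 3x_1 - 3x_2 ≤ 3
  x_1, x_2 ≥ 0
C3 requires 3x_1 - 3x_2 ≤ 3, while C1 (-3x_1 + 3x_2 ≤ -7) is equivalent to 3x_1 - 3x_2 ≥ 7. Together they would need 7 ≤ 3x_1 - 3x_2 ≤ 3, which is impossible since 7 > 3. No point satisfies all constraints.

Infeasible: no point satisfies all constraints simultaneously.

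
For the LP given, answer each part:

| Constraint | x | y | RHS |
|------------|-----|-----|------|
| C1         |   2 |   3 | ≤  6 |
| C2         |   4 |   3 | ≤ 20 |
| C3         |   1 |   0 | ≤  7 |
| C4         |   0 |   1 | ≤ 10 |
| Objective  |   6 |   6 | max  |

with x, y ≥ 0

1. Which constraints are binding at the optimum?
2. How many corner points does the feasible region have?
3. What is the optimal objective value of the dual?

1. C1, y ≥ 0
2. 3
3. 18 (by strong duality, equal to the primal optimum)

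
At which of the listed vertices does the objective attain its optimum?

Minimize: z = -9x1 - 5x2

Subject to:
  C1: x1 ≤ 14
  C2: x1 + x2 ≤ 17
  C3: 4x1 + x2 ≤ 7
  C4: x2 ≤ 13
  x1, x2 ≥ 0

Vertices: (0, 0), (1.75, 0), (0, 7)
Evaluating z = -9x1 - 5x2 at each vertex:
  (0, 0): z = 0
  (1.75, 0): z = -15.75
  (0, 7): z = -35

The smallest value is z = -35, attained at (0, 7).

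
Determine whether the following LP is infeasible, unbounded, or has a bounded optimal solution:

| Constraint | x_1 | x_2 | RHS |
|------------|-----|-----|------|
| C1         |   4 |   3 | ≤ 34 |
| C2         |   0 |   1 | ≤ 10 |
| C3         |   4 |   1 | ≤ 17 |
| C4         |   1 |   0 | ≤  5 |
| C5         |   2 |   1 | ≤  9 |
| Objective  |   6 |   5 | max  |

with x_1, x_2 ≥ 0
The point (0, 9) satisfies every constraint, so the LP is feasible; the constraints give x_1 ≤ 5 and x_2 ≤ 10, which with x_1, x_2 ≥ 0 keep the feasible region inside a bounded box. A feasible, bounded LP attains a finite optimum at a vertex.

Feasible with finite optimum z* = 45 at (0, 9).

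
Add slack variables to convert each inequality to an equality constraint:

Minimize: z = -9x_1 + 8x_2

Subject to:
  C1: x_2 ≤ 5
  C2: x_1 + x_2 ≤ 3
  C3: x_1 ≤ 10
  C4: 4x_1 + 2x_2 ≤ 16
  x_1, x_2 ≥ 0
min z = -9x_1 + 8x_2

s.t.
  x_2 + s1 = 5
  x_1 + x_2 + s2 = 3
  x_1 + s3 = 10
  4x_1 + 2x_2 + s4 = 16
  x_1, x_2, s1, s2, s3, s4 ≥ 0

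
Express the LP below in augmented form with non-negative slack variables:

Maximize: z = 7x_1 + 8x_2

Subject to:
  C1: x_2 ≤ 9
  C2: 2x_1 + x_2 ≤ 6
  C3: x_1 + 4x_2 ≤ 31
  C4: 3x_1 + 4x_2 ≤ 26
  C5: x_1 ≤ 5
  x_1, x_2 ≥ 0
max z = 7x_1 + 8x_2

s.t.
  x_2 + s1 = 9
  2x_1 + x_2 + s2 = 6
  x_1 + 4x_2 + s3 = 31
  3x_1 + 4x_2 + s4 = 26
  x_1 + s5 = 5
  x_1, x_2, s1, s2, s3, s4, s5 ≥ 0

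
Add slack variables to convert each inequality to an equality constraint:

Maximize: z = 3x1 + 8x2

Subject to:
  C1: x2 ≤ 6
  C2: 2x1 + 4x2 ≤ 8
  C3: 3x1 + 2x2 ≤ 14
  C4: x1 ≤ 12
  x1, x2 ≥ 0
max z = 3x1 + 8x2

s.t.
  x2 + s1 = 6
  2x1 + 4x2 + s2 = 8
  3x1 + 2x2 + s3 = 14
  x1 + s4 = 12
  x1, x2, s1, s2, s3, s4 ≥ 0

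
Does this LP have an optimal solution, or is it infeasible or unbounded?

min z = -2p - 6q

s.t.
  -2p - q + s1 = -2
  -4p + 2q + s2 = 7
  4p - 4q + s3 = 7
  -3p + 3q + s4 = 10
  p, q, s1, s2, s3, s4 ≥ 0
Feasible point: (1, 0) satisfies every constraint, so the LP is feasible.
Direction d = (1, 1): for each constraint row a, a·d ≤ 0 —
  (-2)(1) + (-1)(1) = -3 ≤ 0
  (-4)(1) + (2)(1) = -2 ≤ 0
  (4)(1) + (-4)(1) = 0 ≤ 0
  (-3)(1) + (3)(1) = 0 ≤ 0
and d ≥ 0, so (1, 0) + t·d stays feasible for every t ≥ 0. Along this ray z = -2p - 6q changes by -8 per unit t, so z → −∞.

The LP is unbounded; z can be made arbitrarily small.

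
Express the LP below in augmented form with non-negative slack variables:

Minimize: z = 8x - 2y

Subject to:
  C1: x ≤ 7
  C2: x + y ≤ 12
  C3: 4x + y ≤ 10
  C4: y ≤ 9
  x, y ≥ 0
min z = 8x - 2y

s.t.
  x + s1 = 7
  x + y + s2 = 12
  4x + y + s3 = 10
  y + s4 = 9
  x, y, s1, s2, s3, s4 ≥ 0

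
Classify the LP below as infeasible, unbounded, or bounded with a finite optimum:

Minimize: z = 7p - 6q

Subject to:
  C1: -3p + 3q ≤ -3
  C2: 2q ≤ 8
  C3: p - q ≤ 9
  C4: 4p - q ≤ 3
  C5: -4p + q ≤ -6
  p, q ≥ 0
C4 requires 4p - q ≤ 3, while C5 (-4p + q ≤ -6) is equivalent to 4p - q ≥ 6. Together they would need 6 ≤ 4p - q ≤ 3, which is impossible since 6 > 3. No point satisfies all constraints.

Infeasible — the constraint set is empty.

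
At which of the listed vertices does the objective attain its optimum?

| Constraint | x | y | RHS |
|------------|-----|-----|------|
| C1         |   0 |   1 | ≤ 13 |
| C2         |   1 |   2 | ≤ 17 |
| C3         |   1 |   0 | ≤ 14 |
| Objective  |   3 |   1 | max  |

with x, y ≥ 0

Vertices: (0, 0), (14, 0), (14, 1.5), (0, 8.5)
(14, 1.5) with z = 43.5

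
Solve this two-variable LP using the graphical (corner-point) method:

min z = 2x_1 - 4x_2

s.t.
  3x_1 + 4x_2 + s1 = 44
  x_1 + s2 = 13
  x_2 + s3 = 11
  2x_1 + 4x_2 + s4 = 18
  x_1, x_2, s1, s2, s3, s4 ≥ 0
Each vertex is the intersection of two constraint boundaries that also satisfies all remaining constraints:
  x_1 = 0 and x_2 = 0 → (0, 0)
  2x_1 + 4x_2 = 18 and x_2 = 0 → (9, 0)
  2x_1 + 4x_2 = 18 and x_1 = 0 → (0, 4.5)

Evaluating z = 2x_1 - 4x_2 at each vertex:
  (0, 0): z = 0
  (9, 0): z = 18
  (0, 4.5): z = -18

The minimum is at (0, 4.5) with z = -18.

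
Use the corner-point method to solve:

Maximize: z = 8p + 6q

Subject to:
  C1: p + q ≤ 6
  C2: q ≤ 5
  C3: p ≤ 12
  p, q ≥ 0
p = 6, q = 0, z = 48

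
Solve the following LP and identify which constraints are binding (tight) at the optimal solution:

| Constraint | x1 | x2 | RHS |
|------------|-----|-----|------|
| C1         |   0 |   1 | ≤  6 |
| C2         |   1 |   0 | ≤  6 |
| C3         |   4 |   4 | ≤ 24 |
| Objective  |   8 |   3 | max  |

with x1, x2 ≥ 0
Optimal: x1 = 6, x2 = 0
Binding: C2, C3, x2 ≥ 0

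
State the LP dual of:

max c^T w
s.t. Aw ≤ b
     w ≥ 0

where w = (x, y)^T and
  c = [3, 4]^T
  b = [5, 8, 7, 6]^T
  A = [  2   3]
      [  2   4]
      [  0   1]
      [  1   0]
Minimize: z = 5y1 + 8y2 + 7y3 + 6y4

Subject to:
  C1: -2y1 - 2y2 - y4 ≤ -3
  C2: -3y1 - 4y2 - y3 ≤ -4
  y1, y2, y3, y4 ≥ 0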